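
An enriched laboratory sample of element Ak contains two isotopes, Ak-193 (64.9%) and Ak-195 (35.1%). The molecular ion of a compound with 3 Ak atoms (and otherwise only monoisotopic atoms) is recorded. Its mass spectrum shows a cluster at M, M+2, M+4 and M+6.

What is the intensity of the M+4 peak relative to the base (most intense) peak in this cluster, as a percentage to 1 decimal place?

54.1%

Binomial terms of (0.649 + 0.351)^3: M 0.2734, M+2 0.4435, M+4 0.2399, M+6 0.0432 → M+2 is the base peak.
P(M+2) = C(3,1) × 0.649^2 × 0.351^1 = 3 × 0.421201 × 0.3510 = 0.443525 (base)
P(M+4) = C(3,2) × 0.649^1 × 0.351^2 = 3 × 0.6490 × 0.123201 = 0.239872
Relative intensity = 0.239872 / 0.443525 × 100 = 54.1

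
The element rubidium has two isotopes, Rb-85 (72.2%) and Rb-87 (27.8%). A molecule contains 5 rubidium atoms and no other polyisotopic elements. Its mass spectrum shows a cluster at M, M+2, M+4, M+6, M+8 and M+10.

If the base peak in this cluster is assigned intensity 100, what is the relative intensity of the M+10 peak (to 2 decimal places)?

Binomial terms of (0.722 + 0.278)^5: M 0.1962, M+2 0.3777, M+4 0.2909, M+6 0.1120, M+8 0.0216, M+10 0.0017 → M+2 is the base peak.
P(M+2) = C(5,1) × 0.722^4 × 0.278^1 = 5 × 0.27173701 × 0.2780 = 0.377714 (base)
P(M+10) = C(5,5) × 0.722^0 × 0.278^5 = 1 × 1.0000 × 0.00166044 = 0.001660
Relative intensity = 0.001660 / 0.377714 × 100 = 0.44

0.44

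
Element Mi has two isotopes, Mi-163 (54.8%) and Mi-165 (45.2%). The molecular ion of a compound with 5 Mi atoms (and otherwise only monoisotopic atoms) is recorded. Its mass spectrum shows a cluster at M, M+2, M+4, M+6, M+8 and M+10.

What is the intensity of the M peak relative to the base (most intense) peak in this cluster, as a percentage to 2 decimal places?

Binomial terms of (0.548 + 0.452)^5: M 0.0494, M+2 0.2038, M+4 0.3362, M+6 0.2773, M+8 0.1144, M+10 0.0189 → M+4 is the base peak.
P(M+4) = C(5,2) × 0.548^3 × 0.452^2 = 10 × 0.16456659 × 0.204304 = 0.336216 (base)
P(M) = C(5,0) × 0.548^5 × 0.452^0 = 1 × 0.04942001 × 1.0000 = 0.049420
Relative intensity = 0.049420 / 0.336216 × 100 = 14.70

14.70%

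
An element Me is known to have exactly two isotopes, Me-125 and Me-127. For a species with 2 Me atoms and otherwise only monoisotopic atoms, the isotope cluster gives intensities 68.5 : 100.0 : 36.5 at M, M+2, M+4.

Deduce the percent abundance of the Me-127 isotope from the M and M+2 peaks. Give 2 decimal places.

42.19%

Let p = fractional abundance of Me-125. I(M+2)/I(M) = [C(2,1)·p^1·(1−p)] / p^2 = 2·(1−p)/p = 100.0/68.5 = 1.4599
(1−p)/p = 1.4599/2 = 0.7299  ⇒  p = 1/(1 + 0.7299) = 0.5781
Me-125: 57.81%, Me-127: 42.19%.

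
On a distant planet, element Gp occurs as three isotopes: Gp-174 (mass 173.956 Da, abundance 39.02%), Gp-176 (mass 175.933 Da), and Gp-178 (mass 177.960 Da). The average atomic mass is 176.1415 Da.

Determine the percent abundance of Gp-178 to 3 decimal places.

The remaining 60.98% is split between Gp-176 (fraction x) and Gp-178 (fraction 0.6098 − x).
Substituting: 175.933x + 177.960(0.6098 − x) = 108.2638688
(175.933 − 177.960)x = -0.2561392  ⇒  x = 0.12636, y = 0.48344
Gp-176: 12.636%, Gp-178: 48.344%.

48.344%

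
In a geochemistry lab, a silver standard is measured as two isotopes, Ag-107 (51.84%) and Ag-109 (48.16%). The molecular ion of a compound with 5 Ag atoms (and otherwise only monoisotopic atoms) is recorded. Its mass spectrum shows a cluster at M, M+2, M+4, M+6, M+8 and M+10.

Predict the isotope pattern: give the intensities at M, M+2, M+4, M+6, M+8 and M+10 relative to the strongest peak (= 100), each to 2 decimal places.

11.59 : 53.82 : 100.00 : 92.90 : 43.15 : 8.02

Expanding (0.5184 + 0.4816)^5:
P(M) = 0.5184^5 = 0.037439
P(M+2) = 5 × 0.5184^4 × 0.4816^1 = 0.173907
P(M+4) = 10 × 0.5184^3 × 0.4816^2 = 0.323123
P(M+6) = 10 × 0.5184^2 × 0.4816^3 = 0.300185
P(M+8) = 5 × 0.5184^1 × 0.4816^4 = 0.139438
P(M+10) = 0.4816^5 = 0.025908
The M+4 peak is largest (0.323123); scaling to 100 gives 11.59 : 53.82 : 100.00 : 92.90 : 43.15 : 8.02.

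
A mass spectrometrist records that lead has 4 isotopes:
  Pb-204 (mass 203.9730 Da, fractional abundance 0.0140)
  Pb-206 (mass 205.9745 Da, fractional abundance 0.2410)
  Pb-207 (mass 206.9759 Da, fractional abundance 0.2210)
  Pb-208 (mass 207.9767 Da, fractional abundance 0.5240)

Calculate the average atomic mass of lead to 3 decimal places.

Weight each isotope mass by its fractional abundance: 0.0140 × 203.9730 + 0.2410 × 205.9745 + 0.2210 × 206.9759 + 0.5240 × 207.9767
= 2.85562 + 49.63985 + 45.74167 + 108.97979 = 207.21693 Da

207.217 Da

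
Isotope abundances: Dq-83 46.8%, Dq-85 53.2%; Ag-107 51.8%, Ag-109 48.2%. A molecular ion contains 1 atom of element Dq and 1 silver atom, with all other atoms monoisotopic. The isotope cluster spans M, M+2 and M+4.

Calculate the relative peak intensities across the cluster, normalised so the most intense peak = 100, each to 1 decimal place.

48.4 : 100.0 : 51.2

Element Dq pattern (n=1): 0.4680 : 0.5320
Silver pattern (n=1): 0.5180 : 0.4820
Convolve the two distributions (both contribute in 2-u steps):
  M: 0.4680×0.5180 = 0.242424
  M+2: 0.4680×0.4820 + 0.5320×0.5180 = 0.501152
  M+4: 0.5320×0.4820 = 0.256424
Scale to base peak (0.501152) = 100: 48.4 : 100.0 : 51.2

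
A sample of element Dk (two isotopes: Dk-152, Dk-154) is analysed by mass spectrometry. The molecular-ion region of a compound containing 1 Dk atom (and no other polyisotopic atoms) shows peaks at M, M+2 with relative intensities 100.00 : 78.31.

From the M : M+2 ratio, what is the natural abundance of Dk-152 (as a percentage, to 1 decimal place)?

56.1%

Write p for the Dk-152 fraction. I(M+2)/I(M) = [C(1,1)·p^0·(1−p)] / p^1 = 1·(1−p)/p = 78.31/100.00 = 0.7831
(1−p)/p = 0.7831/1 = 0.7831  ⇒  p = 1/(1 + 0.7831) = 0.5608
Dk-152: 56.1%, Dk-154: 43.9%.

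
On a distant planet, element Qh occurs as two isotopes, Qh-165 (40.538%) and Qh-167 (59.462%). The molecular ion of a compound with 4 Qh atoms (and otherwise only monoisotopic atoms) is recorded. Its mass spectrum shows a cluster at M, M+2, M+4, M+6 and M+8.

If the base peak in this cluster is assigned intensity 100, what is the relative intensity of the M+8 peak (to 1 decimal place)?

35.9

Binomial terms of (0.40538 + 0.59462)^4: M 0.0270, M+2 0.1584, M+4 0.3486, M+6 0.3409, M+8 0.1250 → M+4 is the base peak.
P(M+4) = C(4,2) × 0.40538^2 × 0.59462^2 = 6 × 0.16433294 × 0.35357294 = 0.348622 (base)
P(M+8) = C(4,4) × 0.40538^0 × 0.59462^4 = 1 × 1.0000 × 0.12501383 = 0.125014
Relative intensity = 0.125014 / 0.348622 × 100 = 35.9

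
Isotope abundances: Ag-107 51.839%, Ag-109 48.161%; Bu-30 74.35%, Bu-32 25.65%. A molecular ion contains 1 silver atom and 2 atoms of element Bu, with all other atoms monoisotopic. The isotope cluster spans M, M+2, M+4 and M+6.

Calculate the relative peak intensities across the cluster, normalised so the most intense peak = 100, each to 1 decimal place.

61.8 : 100.0 : 46.9 : 6.8

Silver pattern (n=1): 0.51839 : 0.48161
Element Bu pattern (n=2): 0.55279225 : 0.3814155 : 0.06579225
Convolve the two distributions (both contribute in 2-u steps):
  M: 0.51839×0.55279225 = 0.286562
  M+2: 0.51839×0.3814155 + 0.48161×0.55279225 = 0.463952
  M+4: 0.51839×0.06579225 + 0.48161×0.3814155 = 0.217800
  M+6: 0.48161×0.06579225 = 0.031686
Scale to base peak (0.463952) = 100: 61.8 : 100.0 : 46.9 : 6.8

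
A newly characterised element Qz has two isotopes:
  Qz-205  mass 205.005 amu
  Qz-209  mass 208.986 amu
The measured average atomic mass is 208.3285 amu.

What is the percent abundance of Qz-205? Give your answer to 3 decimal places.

Let x be the fractional abundance of Qz-205; then Qz-209 has abundance 1 − x.
205.005·x + 208.986·(1 − x) = 208.3285
(205.005 − 208.986)·x = 208.3285 − 208.986
x = -0.6575 / -3.981 = 0.16516 → 16.516% Qz-205, 83.484% Qz-209.

16.516%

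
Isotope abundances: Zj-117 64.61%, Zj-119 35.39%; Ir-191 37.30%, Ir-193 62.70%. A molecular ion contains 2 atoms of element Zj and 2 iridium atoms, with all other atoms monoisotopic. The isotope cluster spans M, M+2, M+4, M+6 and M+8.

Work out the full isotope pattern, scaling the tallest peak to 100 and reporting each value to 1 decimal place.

Element Zj pattern (n=2): 0.41744521 : 0.45730958 : 0.12524521
Iridium pattern (n=2): 0.139129 : 0.467742 : 0.393129
Convolve the two distributions (both contribute in 2-u steps):
  M: 0.41744521×0.139129 = 0.058079
  M+2: 0.41744521×0.467742 + 0.45730958×0.139129 = 0.258882
  M+4: 0.41744521×0.393129 + 0.45730958×0.467742 + 0.12524521×0.139129 = 0.395438
  M+6: 0.45730958×0.393129 + 0.12524521×0.467742 = 0.238364
  M+8: 0.12524521×0.393129 = 0.049238
Scale to base peak (0.395438) = 100: 14.7 : 65.5 : 100.0 : 60.3 : 12.5

14.7 : 65.5 : 100.0 : 60.3 : 12.5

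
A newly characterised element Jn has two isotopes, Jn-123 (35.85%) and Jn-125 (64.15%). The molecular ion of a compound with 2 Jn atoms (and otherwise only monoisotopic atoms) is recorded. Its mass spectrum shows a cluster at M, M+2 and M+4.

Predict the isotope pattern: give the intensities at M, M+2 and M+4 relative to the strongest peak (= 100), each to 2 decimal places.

27.94 : 100.00 : 89.47

Expanding (0.3585 + 0.6415)^2:
P(M) = 0.3585^2 = 0.128522
P(M+2) = 2 × 0.3585^1 × 0.6415^1 = 0.459956
P(M+4) = 0.6415^2 = 0.411522
The M+2 peak is largest (0.459956); scaling to 100 gives 27.94 : 100.00 : 89.47.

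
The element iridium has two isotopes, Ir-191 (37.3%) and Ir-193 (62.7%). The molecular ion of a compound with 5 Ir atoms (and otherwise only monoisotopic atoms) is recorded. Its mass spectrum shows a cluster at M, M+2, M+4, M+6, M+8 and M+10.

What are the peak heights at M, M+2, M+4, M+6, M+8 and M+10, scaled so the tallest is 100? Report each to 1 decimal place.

The 5 Ir atoms are independent, so intensities follow the terms of (0.373 + 0.627)^5.
P(M) = 0.373^5 = 0.007220
P(M+2) = 5 × 0.373^4 × 0.627^1 = 0.060684
P(M+4) = 10 × 0.373^3 × 0.627^2 = 0.204015
P(M+6) = 10 × 0.373^2 × 0.627^3 = 0.342942
P(M+8) = 5 × 0.373^1 × 0.627^4 = 0.288237
P(M+10) = 0.627^5 = 0.096903
The M+6 peak is largest (0.342942); scaling to 100 gives 2.1 : 17.7 : 59.5 : 100.0 : 84.0 : 28.3.

2.1 : 17.7 : 59.5 : 100.0 : 84.0 : 28.3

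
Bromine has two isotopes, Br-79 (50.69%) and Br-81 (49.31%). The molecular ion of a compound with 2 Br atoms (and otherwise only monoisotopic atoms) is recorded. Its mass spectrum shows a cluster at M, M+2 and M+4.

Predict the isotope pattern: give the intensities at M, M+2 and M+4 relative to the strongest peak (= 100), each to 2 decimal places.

Each Br atom is independently Br-79 (p = 0.5069) or Br-81 (q = 0.4931); the cluster is the binomial expansion (p + q)^2.
P(M) = 0.5069^2 = 0.256948
P(M+2) = 2 × 0.5069^1 × 0.4931^1 = 0.499905
P(M+4) = 0.4931^2 = 0.243148
The M+2 peak is largest (0.499905); scaling to 100 gives 51.40 : 100.00 : 48.64.

51.40 : 100.00 : 48.64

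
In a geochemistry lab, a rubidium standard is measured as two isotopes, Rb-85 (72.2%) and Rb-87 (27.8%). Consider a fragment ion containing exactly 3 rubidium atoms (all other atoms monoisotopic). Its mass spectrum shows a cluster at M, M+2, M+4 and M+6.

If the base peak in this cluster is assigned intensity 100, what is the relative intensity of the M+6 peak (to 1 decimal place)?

Term probabilities: M 0.3764, M+2 0.4348, M+4 0.1674, M+6 0.0215. Base peak = M+2.
P(M+2) = C(3,1) × 0.722^2 × 0.278^1 = 3 × 0.521284 × 0.2780 = 0.434751 (base)
P(M+6) = C(3,3) × 0.722^0 × 0.278^3 = 1 × 1.0000 × 0.02148495 = 0.021485
Relative intensity = 0.021485 / 0.434751 × 100 = 4.9

4.9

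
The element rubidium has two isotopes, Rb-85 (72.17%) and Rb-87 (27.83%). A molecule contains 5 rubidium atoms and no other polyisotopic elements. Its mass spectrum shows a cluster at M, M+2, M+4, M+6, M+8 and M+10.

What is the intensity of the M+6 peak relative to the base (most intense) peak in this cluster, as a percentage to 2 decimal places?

29.74%

(0.7217 + 0.2783)^5 gives M 0.1958, M+2 0.3775, M+4 0.2911, M+6 0.1123, M+8 0.0216, M+10 0.0017; the largest is M+2.
P(M+2) = C(5,1) × 0.7217^4 × 0.2783^1 = 5 × 0.27128565 × 0.2783 = 0.377494 (base)
P(M+6) = C(5,3) × 0.7217^2 × 0.2783^3 = 10 × 0.52085089 × 0.02155458 = 0.112267
Relative intensity = 0.112267 / 0.377494 × 100 = 29.74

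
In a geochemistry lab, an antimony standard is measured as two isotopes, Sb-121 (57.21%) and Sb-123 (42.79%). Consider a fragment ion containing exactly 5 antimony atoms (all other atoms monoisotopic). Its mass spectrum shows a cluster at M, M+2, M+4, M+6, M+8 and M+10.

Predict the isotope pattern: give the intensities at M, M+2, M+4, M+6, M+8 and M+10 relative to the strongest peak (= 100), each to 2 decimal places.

Expanding (0.5721 + 0.4279)^5:
P(M) = 0.5721^5 = 0.061286
P(M+2) = 5 × 0.5721^4 × 0.4279^1 = 0.229192
P(M+4) = 10 × 0.5721^3 × 0.4279^2 = 0.342847
P(M+6) = 10 × 0.5721^2 × 0.4279^3 = 0.256431
P(M+8) = 5 × 0.5721^1 × 0.4279^4 = 0.095898
P(M+10) = 0.4279^5 = 0.014345
The M+4 peak is largest (0.342847); scaling to 100 gives 17.88 : 66.85 : 100.00 : 74.79 : 27.97 : 4.18.

17.88 : 66.85 : 100.00 : 74.79 : 27.97 : 4.18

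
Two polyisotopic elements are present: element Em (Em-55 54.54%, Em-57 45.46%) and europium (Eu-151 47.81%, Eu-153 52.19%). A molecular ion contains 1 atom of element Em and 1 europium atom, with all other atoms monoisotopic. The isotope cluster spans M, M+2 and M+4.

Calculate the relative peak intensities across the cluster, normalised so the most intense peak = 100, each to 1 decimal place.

51.9 : 100.0 : 47.3

Element Em pattern (n=1): 0.5454 : 0.4546
Europium pattern (n=1): 0.4781 : 0.5219
Convolve the two distributions (both contribute in 2-u steps):
  M: 0.5454×0.4781 = 0.260756
  M+2: 0.5454×0.5219 + 0.4546×0.4781 = 0.501989
  M+4: 0.4546×0.5219 = 0.237256
Scale to base peak (0.501989) = 100: 51.9 : 100.0 : 47.3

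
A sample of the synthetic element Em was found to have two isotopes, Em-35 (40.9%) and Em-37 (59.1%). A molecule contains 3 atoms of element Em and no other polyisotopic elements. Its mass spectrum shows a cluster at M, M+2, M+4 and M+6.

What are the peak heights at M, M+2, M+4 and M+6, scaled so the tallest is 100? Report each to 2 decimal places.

Each Em atom is independently Em-35 (p = 0.409) or Em-37 (q = 0.591); the cluster is the binomial expansion (p + q)^3.
P(M) = 0.409^3 = 0.068418
P(M+2) = 3 × 0.409^2 × 0.591^1 = 0.296589
P(M+4) = 3 × 0.409^1 × 0.591^2 = 0.428568
P(M+6) = 0.591^3 = 0.206425
The M+4 peak is largest (0.428568); scaling to 100 gives 15.96 : 69.20 : 100.00 : 48.17.

15.96 : 69.20 : 100.00 : 48.17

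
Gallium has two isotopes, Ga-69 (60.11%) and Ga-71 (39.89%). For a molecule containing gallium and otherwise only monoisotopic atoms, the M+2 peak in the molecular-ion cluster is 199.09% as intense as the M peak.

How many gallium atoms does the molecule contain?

The M+2/M ratio from n Ga atoms is n · q/p = n · 0.3989/0.6011.
n = 1.9909 × 0.6011/0.3989 = 3.00 ≈ 3

3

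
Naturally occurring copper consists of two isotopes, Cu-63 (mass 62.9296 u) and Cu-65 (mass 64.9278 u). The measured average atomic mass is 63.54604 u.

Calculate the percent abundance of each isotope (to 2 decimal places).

Writing the weighted mean with unknown fraction x of Cu-63:
62.9296·x + 64.9278·(1 − x) = 63.54604
(62.9296 − 64.9278)·x = 63.54604 − 64.9278
x = -1.38176 / -1.9982 = 0.69150 → 69.15% Cu-63, 30.85% Cu-65.

Cu-63: 69.15%, Cu-65: 30.85%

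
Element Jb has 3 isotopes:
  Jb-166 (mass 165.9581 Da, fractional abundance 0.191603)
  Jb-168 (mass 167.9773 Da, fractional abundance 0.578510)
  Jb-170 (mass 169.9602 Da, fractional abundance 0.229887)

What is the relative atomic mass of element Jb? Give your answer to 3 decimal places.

Weight each isotope mass by its fractional abundance: 0.191603 × 165.9581 + 0.578510 × 167.9773 + 0.229887 × 169.9602
= 31.79807 + 97.17655 + 39.07164 = 168.04626 Da

168.046 Da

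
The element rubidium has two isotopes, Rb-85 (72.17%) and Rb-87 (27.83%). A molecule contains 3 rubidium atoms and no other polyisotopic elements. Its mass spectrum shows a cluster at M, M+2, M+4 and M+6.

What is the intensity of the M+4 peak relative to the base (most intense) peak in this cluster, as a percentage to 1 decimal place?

38.6%

Binomial terms of (0.7217 + 0.2783)^3: M 0.3759, M+2 0.4349, M+4 0.1677, M+6 0.0216 → M+2 is the base peak.
P(M+2) = C(3,1) × 0.7217^2 × 0.2783^1 = 3 × 0.52085089 × 0.2783 = 0.434858 (base)
P(M+4) = C(3,2) × 0.7217^1 × 0.2783^2 = 3 × 0.7217 × 0.07745089 = 0.167689
Relative intensity = 0.167689 / 0.434858 × 100 = 38.6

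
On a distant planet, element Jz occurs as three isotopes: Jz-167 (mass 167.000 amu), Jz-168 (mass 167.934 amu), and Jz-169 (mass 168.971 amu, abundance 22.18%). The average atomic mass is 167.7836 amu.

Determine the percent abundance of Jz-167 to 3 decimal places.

The remaining 77.82% is split between Jz-167 (fraction x) and Jz-168 (fraction 0.7782 − x).
Substituting: 167.000x + 167.934(0.7782 − x) = 130.3058322
(167.000 − 167.934)x = -0.3804066  ⇒  x = 0.40729, y = 0.37091
Jz-167: 40.729%, Jz-168: 37.091%.

40.729%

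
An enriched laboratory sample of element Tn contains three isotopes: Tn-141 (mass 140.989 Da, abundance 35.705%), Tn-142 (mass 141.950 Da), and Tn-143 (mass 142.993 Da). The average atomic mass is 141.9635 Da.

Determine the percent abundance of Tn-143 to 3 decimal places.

Let x and y be the fractions of Tn-142 and Tn-143. Then x + y = 1 − 0.35705 = 0.64295 and 141.950x + 142.993y = 141.9635 − 0.35705×140.989 = 91.62337755.
Substituting: 141.950x + 142.993(0.64295 − x) = 91.62337755
(141.950 − 142.993)x = -0.3139718  ⇒  x = 0.30103, y = 0.34192
Tn-142: 30.103%, Tn-143: 34.192%.

34.192%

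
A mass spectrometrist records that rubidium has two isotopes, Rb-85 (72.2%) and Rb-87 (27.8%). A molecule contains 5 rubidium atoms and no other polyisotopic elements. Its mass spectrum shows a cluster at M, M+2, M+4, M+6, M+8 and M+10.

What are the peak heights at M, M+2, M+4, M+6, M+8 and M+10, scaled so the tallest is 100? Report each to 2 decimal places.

Expanding (0.722 + 0.278)^5:
P(M) = 0.722^5 = 0.196194
P(M+2) = 5 × 0.722^4 × 0.278^1 = 0.377714
P(M+4) = 10 × 0.722^3 × 0.278^2 = 0.290872
P(M+6) = 10 × 0.722^2 × 0.278^3 = 0.111998
P(M+8) = 5 × 0.722^1 × 0.278^4 = 0.021562
P(M+10) = 0.278^5 = 0.001660
The M+2 peak is largest (0.377714); scaling to 100 gives 51.94 : 100.00 : 77.01 : 29.65 : 5.71 : 0.44.

51.94 : 100.00 : 77.01 : 29.65 : 5.71 : 0.44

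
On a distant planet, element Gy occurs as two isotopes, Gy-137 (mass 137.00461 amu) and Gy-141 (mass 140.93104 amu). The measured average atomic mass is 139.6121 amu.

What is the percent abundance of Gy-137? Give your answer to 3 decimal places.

33.591%

Writing the weighted mean with unknown fraction x of Gy-137:
137.00461·x + 140.93104·(1 − x) = 139.6121
(137.00461 − 140.93104)·x = 139.6121 − 140.93104
x = -1.31894 / -3.92643 = 0.33591 → 33.591% Gy-137, 66.409% Gy-141.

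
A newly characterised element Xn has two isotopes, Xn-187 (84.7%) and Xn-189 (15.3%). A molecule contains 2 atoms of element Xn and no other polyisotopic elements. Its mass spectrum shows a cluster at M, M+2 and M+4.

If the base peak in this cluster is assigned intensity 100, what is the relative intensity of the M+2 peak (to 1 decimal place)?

36.1

Binomial terms of (0.847 + 0.153)^2: M 0.7174, M+2 0.2592, M+4 0.0234 → M is the base peak.
P(M) = C(2,0) × 0.847^2 × 0.153^0 = 1 × 0.717409 × 1.0000 = 0.717409 (base)
P(M+2) = C(2,1) × 0.847^1 × 0.153^1 = 2 × 0.8470 × 0.1530 = 0.259182
Relative intensity = 0.259182 / 0.717409 × 100 = 36.1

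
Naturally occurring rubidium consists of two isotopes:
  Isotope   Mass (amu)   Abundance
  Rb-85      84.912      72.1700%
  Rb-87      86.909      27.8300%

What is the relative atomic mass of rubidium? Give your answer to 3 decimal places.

85.468 amu

Ar = Σ fᵢ·mᵢ = 0.721700 × 84.912 + 0.278300 × 86.909
= 61.2810 + 24.1868 = 85.4678 amu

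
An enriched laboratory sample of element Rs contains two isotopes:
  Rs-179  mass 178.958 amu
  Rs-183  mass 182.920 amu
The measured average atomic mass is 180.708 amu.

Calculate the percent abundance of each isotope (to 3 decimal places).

With x = fraction of Rs-179 (so Rs-183 is 1 − x):
178.958·x + 182.920·(1 − x) = 180.708
(178.958 − 182.920)·x = 180.708 − 182.920
x = -2.212 / -3.962 = 0.55830 → 55.830% Rs-179, 44.170% Rs-183.

Rs-179: 55.830%, Rs-183: 44.170%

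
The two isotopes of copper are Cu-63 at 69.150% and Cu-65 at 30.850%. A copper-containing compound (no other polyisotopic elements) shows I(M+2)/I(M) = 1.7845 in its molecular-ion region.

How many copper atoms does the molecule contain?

For n independent Cu atoms, I(M+2)/I(M) = n · (abundance Cu-65) / (abundance Cu-63) = n · 0.30850/0.69150.
n = 1.7845 × 0.69150/0.30850 = 4.00 ≈ 4

4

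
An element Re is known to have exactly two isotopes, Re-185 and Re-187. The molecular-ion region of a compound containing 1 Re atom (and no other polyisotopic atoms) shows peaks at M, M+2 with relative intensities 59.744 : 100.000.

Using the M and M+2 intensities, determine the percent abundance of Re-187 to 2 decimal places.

Write p for the Re-185 fraction. I(M+2)/I(M) = [C(1,1)·p^0·(1−p)] / p^1 = 1·(1−p)/p = 100.000/59.744 = 1.6738
(1−p)/p = 1.6738/1 = 1.6738  ⇒  p = 1/(1 + 1.6738) = 0.3740
Re-185: 37.40%, Re-187: 62.60%.

62.60%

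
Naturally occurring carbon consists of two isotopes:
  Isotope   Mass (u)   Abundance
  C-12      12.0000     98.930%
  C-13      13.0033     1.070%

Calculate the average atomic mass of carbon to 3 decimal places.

12.011 u

Average mass = Σ (abundance × isotope mass) = 0.98930 × 12.0000 + 0.01070 × 13.0033
= 11.87160 + 0.13914 = 12.01074 u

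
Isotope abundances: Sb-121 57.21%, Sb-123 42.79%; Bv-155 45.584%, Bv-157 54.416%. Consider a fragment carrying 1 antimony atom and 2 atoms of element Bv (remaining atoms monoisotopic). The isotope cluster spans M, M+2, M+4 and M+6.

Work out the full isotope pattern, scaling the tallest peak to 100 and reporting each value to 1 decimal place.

31.1 : 97.7 : 100.0 : 33.2

Antimony pattern (n=1): 0.5721 : 0.4279
Element Bv pattern (n=2): 0.20779011 : 0.49609979 : 0.29611011
Convolve the two distributions (both contribute in 2-u steps):
  M: 0.5721×0.20779011 = 0.118877
  M+2: 0.5721×0.49609979 + 0.4279×0.20779011 = 0.372732
  M+4: 0.5721×0.29611011 + 0.4279×0.49609979 = 0.381686
  M+6: 0.4279×0.29611011 = 0.126706
Scale to base peak (0.381686) = 100: 31.1 : 97.7 : 100.0 : 33.2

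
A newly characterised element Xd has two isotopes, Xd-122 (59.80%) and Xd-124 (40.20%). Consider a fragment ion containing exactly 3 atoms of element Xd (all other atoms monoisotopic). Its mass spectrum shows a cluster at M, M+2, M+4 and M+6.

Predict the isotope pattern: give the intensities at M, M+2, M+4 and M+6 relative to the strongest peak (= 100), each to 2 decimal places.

49.59 : 100.00 : 67.22 : 15.06

Expanding (0.5980 + 0.4020)^3:
P(M) = 0.5980^3 = 0.213847
P(M+2) = 3 × 0.5980^2 × 0.4020^1 = 0.431270
P(M+4) = 3 × 0.5980^1 × 0.4020^2 = 0.289918
P(M+6) = 0.4020^3 = 0.064965
The M+2 peak is largest (0.431270); scaling to 100 gives 49.59 : 100.00 : 67.22 : 15.06.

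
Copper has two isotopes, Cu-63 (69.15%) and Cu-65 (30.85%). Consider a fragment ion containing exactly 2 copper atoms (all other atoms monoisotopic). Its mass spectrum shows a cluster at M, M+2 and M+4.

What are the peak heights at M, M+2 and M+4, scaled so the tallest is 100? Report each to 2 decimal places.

Each Cu atom is independently Cu-63 (p = 0.6915) or Cu-65 (q = 0.3085); the cluster is the binomial expansion (p + q)^2.
P(M) = 0.6915^2 = 0.478172
P(M+2) = 2 × 0.6915^1 × 0.3085^1 = 0.426656
P(M+4) = 0.3085^2 = 0.095172
The M peak is largest (0.478172); scaling to 100 gives 100.00 : 89.23 : 19.90.

100.00 : 89.23 : 19.90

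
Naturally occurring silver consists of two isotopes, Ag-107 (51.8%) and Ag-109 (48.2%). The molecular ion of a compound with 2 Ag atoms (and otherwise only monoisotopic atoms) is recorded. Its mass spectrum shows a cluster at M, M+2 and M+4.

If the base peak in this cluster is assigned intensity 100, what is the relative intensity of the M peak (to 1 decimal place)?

(0.518 + 0.482)^2 gives M 0.2683, M+2 0.4994, M+4 0.2323; the largest is M+2.
P(M+2) = C(2,1) × 0.518^1 × 0.482^1 = 2 × 0.5180 × 0.4820 = 0.499352 (base)
P(M) = C(2,0) × 0.518^2 × 0.482^0 = 1 × 0.268324 × 1.0000 = 0.268324
Relative intensity = 0.268324 / 0.499352 × 100 = 53.7

53.7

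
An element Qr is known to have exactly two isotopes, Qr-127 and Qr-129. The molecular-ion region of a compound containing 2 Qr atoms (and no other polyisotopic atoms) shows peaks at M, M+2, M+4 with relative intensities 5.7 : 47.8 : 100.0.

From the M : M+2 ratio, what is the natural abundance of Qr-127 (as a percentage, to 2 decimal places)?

Let p = fractional abundance of Qr-127. I(M+2)/I(M) = [C(2,1)·p^1·(1−p)] / p^2 = 2·(1−p)/p = 47.8/5.7 = 8.3860
(1−p)/p = 8.3860/2 = 4.1930  ⇒  p = 1/(1 + 4.1930) = 0.1926
Qr-127: 19.26%, Qr-129: 80.74%.

19.26%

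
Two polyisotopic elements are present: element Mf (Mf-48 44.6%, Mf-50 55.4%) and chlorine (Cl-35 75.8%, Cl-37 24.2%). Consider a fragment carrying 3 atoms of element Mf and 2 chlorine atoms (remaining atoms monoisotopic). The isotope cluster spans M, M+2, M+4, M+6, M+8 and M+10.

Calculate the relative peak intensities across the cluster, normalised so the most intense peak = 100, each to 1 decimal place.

14.1 : 61.4 : 100.0 : 73.9 : 23.8 : 2.7

Element Mf pattern (n=3): 0.08871654 : 0.33059839 : 0.41065361 : 0.17003146
Chlorine pattern (n=2): 0.574564 : 0.366872 : 0.058564
Convolve the two distributions (both contribute in 2-u steps):
  M: 0.08871654×0.574564 = 0.050973
  M+2: 0.08871654×0.366872 + 0.33059839×0.574564 = 0.222498
  M+4: 0.08871654×0.058564 + 0.33059839×0.366872 + 0.41065361×0.574564 = 0.362430
  M+6: 0.33059839×0.058564 + 0.41065361×0.366872 + 0.17003146×0.574564 = 0.267712
  M+8: 0.41065361×0.058564 + 0.17003146×0.366872 = 0.086429
  M+10: 0.17003146×0.058564 = 0.009958
Scale to base peak (0.362430) = 100: 14.1 : 61.4 : 100.0 : 73.9 : 23.8 : 2.7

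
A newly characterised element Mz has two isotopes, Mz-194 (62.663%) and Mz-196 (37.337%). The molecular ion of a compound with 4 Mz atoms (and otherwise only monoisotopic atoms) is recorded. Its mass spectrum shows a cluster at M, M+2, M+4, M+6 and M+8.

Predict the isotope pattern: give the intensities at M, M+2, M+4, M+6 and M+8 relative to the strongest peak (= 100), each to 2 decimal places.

The 4 Mz atoms are independent, so intensities follow the terms of (0.62663 + 0.37337)^4.
P(M) = 0.62663^4 = 0.154186
P(M+2) = 4 × 0.62663^3 × 0.37337^1 = 0.367479
P(M+4) = 6 × 0.62663^2 × 0.37337^2 = 0.328437
P(M+6) = 4 × 0.62663^1 × 0.37337^3 = 0.130464
P(M+8) = 0.37337^4 = 0.019434
The M+2 peak is largest (0.367479); scaling to 100 gives 41.96 : 100.00 : 89.38 : 35.50 : 5.29.

41.96 : 100.00 : 89.38 : 35.50 : 5.29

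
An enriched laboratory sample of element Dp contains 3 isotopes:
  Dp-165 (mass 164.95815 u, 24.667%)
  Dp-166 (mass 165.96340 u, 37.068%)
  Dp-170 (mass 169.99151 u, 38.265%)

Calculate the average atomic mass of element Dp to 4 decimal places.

167.2568 u

Average mass = Σ (abundance × isotope mass) = 0.24667 × 164.95815 + 0.37068 × 165.96340 + 0.38265 × 169.99151
= 40.690227 + 61.519313 + 65.047251 = 167.256791 u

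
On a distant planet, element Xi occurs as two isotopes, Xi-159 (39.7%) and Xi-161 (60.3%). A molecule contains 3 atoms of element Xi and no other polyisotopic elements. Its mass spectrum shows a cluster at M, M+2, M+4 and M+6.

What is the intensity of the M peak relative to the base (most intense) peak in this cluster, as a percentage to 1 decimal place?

Term probabilities: M 0.0626, M+2 0.2851, M+4 0.4331, M+6 0.2193. Base peak = M+4.
P(M+4) = C(3,2) × 0.397^1 × 0.603^2 = 3 × 0.3970 × 0.363609 = 0.433058 (base)
P(M) = C(3,0) × 0.397^3 × 0.603^0 = 1 × 0.06257077 × 1.0000 = 0.062571
Relative intensity = 0.062571 / 0.433058 × 100 = 14.4

14.4%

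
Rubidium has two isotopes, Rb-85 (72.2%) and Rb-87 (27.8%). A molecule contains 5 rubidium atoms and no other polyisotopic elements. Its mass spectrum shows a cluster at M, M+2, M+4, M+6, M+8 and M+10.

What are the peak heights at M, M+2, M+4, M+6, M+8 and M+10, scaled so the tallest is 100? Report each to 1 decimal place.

51.9 : 100.0 : 77.0 : 29.7 : 5.7 : 0.4

Each Rb atom is independently Rb-85 (p = 0.722) or Rb-87 (q = 0.278); the cluster is the binomial expansion (p + q)^5.
P(M) = 0.722^5 = 0.196194
P(M+2) = 5 × 0.722^4 × 0.278^1 = 0.377714
P(M+4) = 10 × 0.722^3 × 0.278^2 = 0.290872
P(M+6) = 10 × 0.722^2 × 0.278^3 = 0.111998
P(M+8) = 5 × 0.722^1 × 0.278^4 = 0.021562
P(M+10) = 0.278^5 = 0.001660
The M+2 peak is largest (0.377714); scaling to 100 gives 51.9 : 100.0 : 77.0 : 29.7 : 5.7 : 0.4.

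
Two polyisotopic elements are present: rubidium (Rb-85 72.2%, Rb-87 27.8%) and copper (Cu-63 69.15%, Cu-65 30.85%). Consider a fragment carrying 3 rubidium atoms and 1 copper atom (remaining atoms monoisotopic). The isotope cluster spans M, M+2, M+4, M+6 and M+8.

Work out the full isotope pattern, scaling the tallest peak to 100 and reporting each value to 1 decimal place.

62.5 : 100.0 : 60.0 : 16.0 : 1.6

Rubidium pattern (n=3): 0.37636705 : 0.43475086 : 0.16739714 : 0.02148495
Copper pattern (n=1): 0.6915 : 0.3085
Convolve the two distributions (both contribute in 2-u steps):
  M: 0.37636705×0.6915 = 0.260258
  M+2: 0.37636705×0.3085 + 0.43475086×0.6915 = 0.416739
  M+4: 0.43475086×0.3085 + 0.16739714×0.6915 = 0.249876
  M+6: 0.16739714×0.3085 + 0.02148495×0.6915 = 0.066499
  M+8: 0.02148495×0.3085 = 0.006628
Scale to base peak (0.416739) = 100: 62.5 : 100.0 : 60.0 : 16.0 : 1.6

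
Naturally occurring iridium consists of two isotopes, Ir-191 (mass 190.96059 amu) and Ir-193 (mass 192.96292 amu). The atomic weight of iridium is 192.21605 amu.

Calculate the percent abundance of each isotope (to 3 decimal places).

Let x be the fractional abundance of Ir-191; then Ir-193 has abundance 1 − x.
190.96059·x + 192.96292·(1 − x) = 192.21605
(190.96059 − 192.96292)·x = 192.21605 − 192.96292
x = -0.74687 / -2.00233 = 0.37300 → 37.300% Ir-191, 62.700% Ir-193.

Ir-191: 37.300%, Ir-193: 62.700%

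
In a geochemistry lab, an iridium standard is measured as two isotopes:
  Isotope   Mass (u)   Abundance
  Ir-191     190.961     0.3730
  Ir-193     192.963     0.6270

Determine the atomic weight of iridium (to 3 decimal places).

192.216 u

The abundance-weighted mean is 0.3730 × 190.961 + 0.6270 × 192.963
= 71.2285 + 120.9878 = 192.2163 u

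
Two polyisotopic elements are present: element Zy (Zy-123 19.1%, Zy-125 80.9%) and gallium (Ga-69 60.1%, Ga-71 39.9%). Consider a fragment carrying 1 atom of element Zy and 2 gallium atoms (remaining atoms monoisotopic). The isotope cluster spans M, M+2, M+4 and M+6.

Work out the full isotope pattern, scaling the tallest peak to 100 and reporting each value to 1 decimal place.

Element Zy pattern (n=1): 0.1910 : 0.8090
Gallium pattern (n=2): 0.361201 : 0.479598 : 0.159201
Convolve the two distributions (both contribute in 2-u steps):
  M: 0.1910×0.361201 = 0.068989
  M+2: 0.1910×0.479598 + 0.8090×0.361201 = 0.383815
  M+4: 0.1910×0.159201 + 0.8090×0.479598 = 0.418402
  M+6: 0.8090×0.159201 = 0.128794
Scale to base peak (0.418402) = 100: 16.5 : 91.7 : 100.0 : 30.8

16.5 : 91.7 : 100.0 : 30.8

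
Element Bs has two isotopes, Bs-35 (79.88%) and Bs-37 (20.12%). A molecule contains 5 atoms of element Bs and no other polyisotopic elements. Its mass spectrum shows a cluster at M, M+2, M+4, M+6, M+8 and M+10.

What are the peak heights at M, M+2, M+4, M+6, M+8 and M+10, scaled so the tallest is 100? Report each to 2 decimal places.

79.40 : 100.00 : 50.38 : 12.69 : 1.60 : 0.08

Each Bs atom is independently Bs-35 (p = 0.7988) or Bs-37 (q = 0.2012); the cluster is the binomial expansion (p + q)^5.
P(M) = 0.7988^5 = 0.325230
P(M+2) = 5 × 0.7988^4 × 0.2012^1 = 0.409591
P(M+4) = 10 × 0.7988^3 × 0.2012^2 = 0.206334
P(M+6) = 10 × 0.7988^2 × 0.2012^3 = 0.051971
P(M+8) = 5 × 0.7988^1 × 0.2012^4 = 0.006545
P(M+10) = 0.2012^5 = 0.000330
The M+2 peak is largest (0.409591); scaling to 100 gives 79.40 : 100.00 : 50.38 : 12.69 : 1.60 : 0.08.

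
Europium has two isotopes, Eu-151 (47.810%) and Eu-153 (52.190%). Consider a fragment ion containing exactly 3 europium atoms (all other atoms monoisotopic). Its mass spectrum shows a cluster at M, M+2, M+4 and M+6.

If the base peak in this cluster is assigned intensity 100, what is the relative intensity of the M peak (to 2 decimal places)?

(0.47810 + 0.52190)^3 gives M 0.1093, M+2 0.3579, M+4 0.3907, M+6 0.1422; the largest is M+4.
P(M+4) = C(3,2) × 0.47810^1 × 0.52190^2 = 3 × 0.4781 × 0.27237961 = 0.390674 (base)
P(M) = C(3,0) × 0.47810^3 × 0.52190^0 = 1 × 0.10928391 × 1.0000 = 0.109284
Relative intensity = 0.109284 / 0.390674 × 100 = 27.97

27.97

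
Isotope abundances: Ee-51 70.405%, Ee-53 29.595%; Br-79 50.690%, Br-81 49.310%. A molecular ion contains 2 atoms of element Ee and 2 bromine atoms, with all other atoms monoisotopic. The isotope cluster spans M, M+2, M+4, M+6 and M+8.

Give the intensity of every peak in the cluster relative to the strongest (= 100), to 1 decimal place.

35.9 : 100.0 : 99.0 : 40.9 : 6.0

Element Ee pattern (n=2): 0.4956864 : 0.41672719 : 0.0875864
Bromine pattern (n=2): 0.25694761 : 0.49990478 : 0.24314761
Convolve the two distributions (both contribute in 2-u steps):
  M: 0.4956864×0.25694761 = 0.127365
  M+2: 0.4956864×0.49990478 + 0.41672719×0.25694761 = 0.354873
  M+4: 0.4956864×0.24314761 + 0.41672719×0.49990478 + 0.0875864×0.25694761 = 0.351354
  M+6: 0.41672719×0.24314761 + 0.0875864×0.49990478 = 0.145111
  M+8: 0.0875864×0.24314761 = 0.021296
Scale to base peak (0.354873) = 100: 35.9 : 100.0 : 99.0 : 40.9 : 6.0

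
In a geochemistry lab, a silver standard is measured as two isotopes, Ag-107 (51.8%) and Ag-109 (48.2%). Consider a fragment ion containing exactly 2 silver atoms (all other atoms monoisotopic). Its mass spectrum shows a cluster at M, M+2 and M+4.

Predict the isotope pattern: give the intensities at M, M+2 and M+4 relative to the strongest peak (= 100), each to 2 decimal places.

53.73 : 100.00 : 46.53

Expanding (0.518 + 0.482)^2:
P(M) = 0.518^2 = 0.268324
P(M+2) = 2 × 0.518^1 × 0.482^1 = 0.499352
P(M+4) = 0.482^2 = 0.232324
The M+2 peak is largest (0.499352); scaling to 100 gives 53.73 : 100.00 : 46.53.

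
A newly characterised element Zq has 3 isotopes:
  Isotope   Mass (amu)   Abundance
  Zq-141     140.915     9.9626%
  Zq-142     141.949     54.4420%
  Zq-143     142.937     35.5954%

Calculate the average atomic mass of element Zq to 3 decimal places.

Average mass = Σ (abundance × isotope mass) = 0.099626 × 140.915 + 0.544420 × 141.949 + 0.355954 × 142.937
= 14.0388 + 77.2799 + 50.8790 = 142.1977 amu

142.198 amu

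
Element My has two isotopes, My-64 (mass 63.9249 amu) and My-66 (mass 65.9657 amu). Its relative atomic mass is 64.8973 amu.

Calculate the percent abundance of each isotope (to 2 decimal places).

With x = fraction of My-64 (so My-66 is 1 − x):
63.9249·x + 65.9657·(1 − x) = 64.8973
(63.9249 − 65.9657)·x = 64.8973 − 65.9657
x = -1.0684 / -2.0408 = 0.52352 → 52.35% My-64, 47.65% My-66.

My-64: 52.35%, My-66: 47.65%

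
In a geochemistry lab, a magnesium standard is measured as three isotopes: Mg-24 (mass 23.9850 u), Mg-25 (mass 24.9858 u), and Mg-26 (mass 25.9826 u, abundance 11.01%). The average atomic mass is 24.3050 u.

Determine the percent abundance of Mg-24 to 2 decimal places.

78.99%

Let x and y be the fractions of Mg-24 and Mg-25. Then x + y = 1 − 0.1101 = 0.8899 and 23.9850x + 24.9858y = 24.3050 − 0.1101×25.9826 = 21.44431574.
Substituting: 23.9850x + 24.9858(0.8899 − x) = 21.44431574
(23.9850 − 24.9858)x = -0.79054768  ⇒  x = 0.78992, y = 0.09998
Mg-24: 78.99%, Mg-25: 10.00%.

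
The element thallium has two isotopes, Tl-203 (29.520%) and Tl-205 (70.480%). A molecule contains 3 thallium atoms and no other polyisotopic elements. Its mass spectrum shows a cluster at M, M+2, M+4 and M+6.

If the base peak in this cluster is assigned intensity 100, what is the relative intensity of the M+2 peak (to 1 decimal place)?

41.9

(0.29520 + 0.70480)^3 gives M 0.0257, M+2 0.1843, M+4 0.4399, M+6 0.3501; the largest is M+4.
P(M+4) = C(3,2) × 0.29520^1 × 0.70480^2 = 3 × 0.2952 × 0.49674304 = 0.439916 (base)
P(M+2) = C(3,1) × 0.29520^2 × 0.70480^1 = 3 × 0.08714304 × 0.7048 = 0.184255
Relative intensity = 0.184255 / 0.439916 × 100 = 41.9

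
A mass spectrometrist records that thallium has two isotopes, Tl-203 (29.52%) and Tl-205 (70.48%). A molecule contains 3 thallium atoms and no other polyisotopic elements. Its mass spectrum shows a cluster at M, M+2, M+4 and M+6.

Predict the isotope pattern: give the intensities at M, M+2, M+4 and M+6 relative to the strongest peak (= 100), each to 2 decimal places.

5.85 : 41.88 : 100.00 : 79.58

Expanding (0.2952 + 0.7048)^3:
P(M) = 0.2952^3 = 0.025725
P(M+2) = 3 × 0.2952^2 × 0.7048^1 = 0.184255
P(M+4) = 3 × 0.2952^1 × 0.7048^2 = 0.439916
P(M+6) = 0.7048^3 = 0.350104
The M+4 peak is largest (0.439916); scaling to 100 gives 5.85 : 41.88 : 100.00 : 79.58.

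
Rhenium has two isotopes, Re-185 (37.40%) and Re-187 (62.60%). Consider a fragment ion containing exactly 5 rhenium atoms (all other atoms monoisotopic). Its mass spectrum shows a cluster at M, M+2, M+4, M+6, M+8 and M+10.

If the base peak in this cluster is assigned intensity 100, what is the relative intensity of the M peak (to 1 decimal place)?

(0.3740 + 0.6260)^5 gives M 0.0073, M+2 0.0612, M+4 0.2050, M+6 0.3431, M+8 0.2872, M+10 0.0961; the largest is M+6.
P(M+6) = C(5,3) × 0.3740^2 × 0.6260^3 = 10 × 0.139876 × 0.24531438 = 0.343136 (base)
P(M) = C(5,0) × 0.3740^5 × 0.6260^0 = 1 × 0.00731742 × 1.0000 = 0.007317
Relative intensity = 0.007317 / 0.343136 × 100 = 2.1

2.1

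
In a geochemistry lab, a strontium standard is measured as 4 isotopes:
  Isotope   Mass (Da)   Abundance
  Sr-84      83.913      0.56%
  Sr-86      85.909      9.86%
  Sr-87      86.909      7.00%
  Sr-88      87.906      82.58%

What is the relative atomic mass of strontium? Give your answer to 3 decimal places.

Ar = Σ fᵢ·mᵢ = 0.0056 × 83.913 + 0.0986 × 85.909 + 0.0700 × 86.909 + 0.8258 × 87.906
= 0.4699 + 8.4706 + 6.0836 + 72.5928 = 87.6169 Da

87.617 Da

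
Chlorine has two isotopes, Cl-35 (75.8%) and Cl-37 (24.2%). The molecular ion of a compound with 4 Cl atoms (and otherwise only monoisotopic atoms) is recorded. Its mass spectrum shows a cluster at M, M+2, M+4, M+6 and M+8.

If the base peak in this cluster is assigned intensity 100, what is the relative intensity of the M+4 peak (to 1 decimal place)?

47.9

Binomial terms of (0.758 + 0.242)^4: M 0.3301, M+2 0.4216, M+4 0.2019, M+6 0.0430, M+8 0.0034 → M+2 is the base peak.
P(M+2) = C(4,1) × 0.758^3 × 0.242^1 = 4 × 0.43551951 × 0.2420 = 0.421583 (base)
P(M+4) = C(4,2) × 0.758^2 × 0.242^2 = 6 × 0.574564 × 0.058564 = 0.201893
Relative intensity = 0.201893 / 0.421583 × 100 = 47.9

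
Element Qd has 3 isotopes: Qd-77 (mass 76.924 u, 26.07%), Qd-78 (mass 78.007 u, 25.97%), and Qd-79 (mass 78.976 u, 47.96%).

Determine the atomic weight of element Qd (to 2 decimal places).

Weight each isotope mass by its fractional abundance: 0.2607 × 76.924 + 0.2597 × 78.007 + 0.4796 × 78.976
= 20.0541 + 20.2584 + 37.8769 = 78.1894 u

78.19 u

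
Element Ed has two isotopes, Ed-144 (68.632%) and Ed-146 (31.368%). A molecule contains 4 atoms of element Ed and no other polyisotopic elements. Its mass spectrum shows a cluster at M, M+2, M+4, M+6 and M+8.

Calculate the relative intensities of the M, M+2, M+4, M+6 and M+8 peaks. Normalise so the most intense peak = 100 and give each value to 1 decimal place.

54.7 : 100.0 : 68.6 : 20.9 : 2.4

The 4 Ed atoms are independent, so intensities follow the terms of (0.68632 + 0.31368)^4.
P(M) = 0.68632^4 = 0.221874
P(M+2) = 4 × 0.68632^3 × 0.31368^1 = 0.405627
P(M+4) = 6 × 0.68632^2 × 0.31368^2 = 0.278085
P(M+6) = 4 × 0.68632^1 × 0.31368^3 = 0.084732
P(M+8) = 0.31368^4 = 0.009682
The M+2 peak is largest (0.405627); scaling to 100 gives 54.7 : 100.0 : 68.6 : 20.9 : 2.4.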